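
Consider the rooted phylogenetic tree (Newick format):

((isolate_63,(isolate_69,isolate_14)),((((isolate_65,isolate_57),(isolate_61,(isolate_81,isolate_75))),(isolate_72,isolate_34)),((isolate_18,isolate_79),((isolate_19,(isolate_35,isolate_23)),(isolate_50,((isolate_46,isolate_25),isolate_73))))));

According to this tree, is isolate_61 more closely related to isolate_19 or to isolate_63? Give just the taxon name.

The MRCA of isolate_61 and isolate_19 subtends ((((isolate_65,isolate_57),(isolate_61,(isolate_81,isolate_75))),(isolate_72,isolate_34)),((isolate_18,isolate_79),((isolate_19,(isolate_35,isolate_23)),(isolate_50,((isolate_46,isolate_25),isolate_73))))) (16 taxa).
The MRCA of isolate_61 and isolate_63 is the root, subtending the entire tree (19 taxa).
The first is nested inside the second, so isolate_61 shares a more recent common ancestor with isolate_19.

isolate_19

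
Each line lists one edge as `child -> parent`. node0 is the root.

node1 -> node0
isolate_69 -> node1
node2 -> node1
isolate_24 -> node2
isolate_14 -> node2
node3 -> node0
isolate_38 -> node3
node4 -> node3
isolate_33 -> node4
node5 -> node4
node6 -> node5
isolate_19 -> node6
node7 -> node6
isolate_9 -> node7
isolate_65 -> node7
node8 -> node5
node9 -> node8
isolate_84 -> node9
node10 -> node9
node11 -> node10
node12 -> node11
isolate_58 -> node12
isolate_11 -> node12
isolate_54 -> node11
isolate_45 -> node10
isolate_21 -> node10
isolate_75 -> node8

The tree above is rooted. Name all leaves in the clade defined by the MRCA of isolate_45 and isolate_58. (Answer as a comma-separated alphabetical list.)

isolate_11, isolate_21, isolate_45, isolate_54, isolate_58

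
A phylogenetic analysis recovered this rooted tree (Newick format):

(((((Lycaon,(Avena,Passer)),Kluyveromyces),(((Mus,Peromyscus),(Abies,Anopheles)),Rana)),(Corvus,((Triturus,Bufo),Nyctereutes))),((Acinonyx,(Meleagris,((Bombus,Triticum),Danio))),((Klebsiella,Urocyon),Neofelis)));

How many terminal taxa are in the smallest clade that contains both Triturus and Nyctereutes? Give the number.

3

The MRCA of Triturus and Nyctereutes is the node subtending ((Triturus,Bufo),Nyctereutes).
That clade contains 3 terminal taxa: Bufo, Nyctereutes, Triturus.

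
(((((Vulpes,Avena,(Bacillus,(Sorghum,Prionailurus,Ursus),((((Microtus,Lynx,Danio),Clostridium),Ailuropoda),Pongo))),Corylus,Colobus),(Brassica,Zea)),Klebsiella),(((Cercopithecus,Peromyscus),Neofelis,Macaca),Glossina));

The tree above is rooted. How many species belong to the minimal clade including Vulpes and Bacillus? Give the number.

The MRCA of Vulpes and Bacillus is the node subtending (Vulpes,Avena,(Bacillus,(Sorghum,Prionailurus,Ursus),((((Microtus,Lynx,Danio),Clostridium),Ailuropoda),Pongo))).
That clade contains 12 terminal taxa: Ailuropoda, Avena, Bacillus, Clostridium, Danio, Lynx, Microtus, Pongo, Prionailurus, Sorghum, Ursus, Vulpes.

12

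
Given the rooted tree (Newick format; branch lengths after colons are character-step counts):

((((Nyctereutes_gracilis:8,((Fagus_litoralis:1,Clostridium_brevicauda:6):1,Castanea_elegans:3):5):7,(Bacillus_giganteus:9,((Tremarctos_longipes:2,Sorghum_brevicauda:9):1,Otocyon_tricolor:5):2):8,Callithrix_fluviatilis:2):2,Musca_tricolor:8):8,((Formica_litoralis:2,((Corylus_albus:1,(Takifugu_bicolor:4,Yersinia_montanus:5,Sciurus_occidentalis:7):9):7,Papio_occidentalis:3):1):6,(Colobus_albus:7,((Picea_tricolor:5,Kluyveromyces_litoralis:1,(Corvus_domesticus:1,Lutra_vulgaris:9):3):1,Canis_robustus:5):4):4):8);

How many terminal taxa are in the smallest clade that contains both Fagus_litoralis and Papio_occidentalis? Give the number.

The MRCA of Fagus_litoralis and Papio_occidentalis is the root, so the clade is the entire tree.
That clade contains 22 terminal taxa: Bacillus_giganteus, Callithrix_fluviatilis, Canis_robustus, Castanea_elegans, Clostridium_brevicauda, Colobus_albus, Corvus_domesticus, Corylus_albus, Fagus_litoralis, Formica_litoralis, Kluyveromyces_litoralis, Lutra_vulgaris, Musca_tricolor, Nyctereutes_gracilis, Otocyon_tricolor, Papio_occidentalis, Picea_tricolor, Sciurus_occidentalis, Sorghum_brevicauda, Takifugu_bicolor, Tremarctos_longipes, Yersinia_montanus.

22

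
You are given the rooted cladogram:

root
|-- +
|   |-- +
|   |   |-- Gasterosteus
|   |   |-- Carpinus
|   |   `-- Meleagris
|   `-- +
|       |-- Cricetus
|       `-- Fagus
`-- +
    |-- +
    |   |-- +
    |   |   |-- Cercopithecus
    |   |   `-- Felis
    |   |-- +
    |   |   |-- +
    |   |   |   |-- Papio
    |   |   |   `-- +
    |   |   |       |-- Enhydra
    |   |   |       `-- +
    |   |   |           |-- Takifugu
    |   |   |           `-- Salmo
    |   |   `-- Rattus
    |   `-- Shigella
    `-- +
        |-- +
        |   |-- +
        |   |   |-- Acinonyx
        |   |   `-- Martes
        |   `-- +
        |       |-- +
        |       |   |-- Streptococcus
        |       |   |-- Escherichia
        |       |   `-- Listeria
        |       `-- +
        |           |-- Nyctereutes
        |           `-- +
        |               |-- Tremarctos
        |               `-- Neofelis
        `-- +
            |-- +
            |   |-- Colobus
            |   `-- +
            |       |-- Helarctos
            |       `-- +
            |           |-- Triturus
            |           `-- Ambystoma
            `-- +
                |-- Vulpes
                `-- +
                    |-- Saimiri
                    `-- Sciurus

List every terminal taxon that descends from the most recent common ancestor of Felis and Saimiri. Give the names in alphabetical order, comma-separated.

Tracing Felis: it sits inside (Cercopithecus,Felis).
Tracing Saimiri: it sits inside (Saimiri,Sciurus).
The smallest clade enclosing both is (((Cercopithecus,Felis),((Papio,(Enhydra,(Takifugu,Salmo))),Rattus),Shigella),(((Acinonyx,Martes),((Streptococcus,Escherichia,Listeria),(Nyctereutes,(Tremarctos,Neofelis)))),((Colobus,(Helarctos,(Triturus,Ambystoma))),(Vulpes,(Saimiri,Sciurus))))); the answer is its 23 terminal taxa in alphabetical order.

Acinonyx, Ambystoma, Cercopithecus, Colobus, Enhydra, Escherichia, Felis, Helarctos, Listeria, Martes, Neofelis, Nyctereutes, Papio, Rattus, Saimiri, Salmo, Sciurus, Shigella, Streptococcus, Takifugu, Tremarctos, Triturus, Vulpes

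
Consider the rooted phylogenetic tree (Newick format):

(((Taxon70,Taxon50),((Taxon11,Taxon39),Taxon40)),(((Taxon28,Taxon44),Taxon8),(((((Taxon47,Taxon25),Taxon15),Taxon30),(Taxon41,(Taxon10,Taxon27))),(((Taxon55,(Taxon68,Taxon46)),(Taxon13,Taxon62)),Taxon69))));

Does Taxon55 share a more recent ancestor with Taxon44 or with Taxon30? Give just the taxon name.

The MRCA of Taxon55 and Taxon30 subtends (((((Taxon47,Taxon25),Taxon15),Taxon30),(Taxon41,(Taxon10,Taxon27))),(((Taxon55,(Taxon68,Taxon46)),(Taxon13,Taxon62)),Taxon69)) (13 taxa).
The MRCA of Taxon55 and Taxon44 subtends (((Taxon28,Taxon44),Taxon8),(((((Taxon47,Taxon25),Taxon15),Taxon30),(Taxon41,(Taxon10,Taxon27))),(((Taxon55,(Taxon68,Taxon46)),(Taxon13,Taxon62)),Taxon69))) (16 taxa).
The first is nested inside the second, so Taxon55 shares a more recent common ancestor with Taxon30.

Taxon30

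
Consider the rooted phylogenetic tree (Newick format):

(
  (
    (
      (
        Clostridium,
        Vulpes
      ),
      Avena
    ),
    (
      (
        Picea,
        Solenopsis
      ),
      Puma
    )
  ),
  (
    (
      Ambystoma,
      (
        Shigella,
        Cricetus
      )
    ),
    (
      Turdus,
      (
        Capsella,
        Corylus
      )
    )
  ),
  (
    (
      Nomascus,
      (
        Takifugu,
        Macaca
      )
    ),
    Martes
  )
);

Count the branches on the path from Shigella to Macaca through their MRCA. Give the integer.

8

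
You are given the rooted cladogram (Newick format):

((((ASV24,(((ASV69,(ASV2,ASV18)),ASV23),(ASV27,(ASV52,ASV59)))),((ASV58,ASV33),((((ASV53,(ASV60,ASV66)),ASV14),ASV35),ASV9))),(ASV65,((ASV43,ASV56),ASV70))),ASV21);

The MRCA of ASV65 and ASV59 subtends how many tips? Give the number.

The MRCA of ASV65 and ASV59 is the node subtending (((ASV24,(((ASV69,(ASV2,ASV18)),ASV23),(ASV27,(ASV52,ASV59)))),((ASV58,ASV33),((((ASV53,(ASV60,ASV66)),ASV14),ASV35),ASV9))),(ASV65,((ASV43,ASV56),ASV70))).
That clade contains 20 terminal taxa: ASV14, ASV18, ASV2, ASV23, ASV24, ASV27, ASV33, ASV35, ASV43, ASV52, ASV53, ASV56, ASV58, ASV59, ASV60, ASV65, ASV66, ASV69, ASV70, ASV9.

20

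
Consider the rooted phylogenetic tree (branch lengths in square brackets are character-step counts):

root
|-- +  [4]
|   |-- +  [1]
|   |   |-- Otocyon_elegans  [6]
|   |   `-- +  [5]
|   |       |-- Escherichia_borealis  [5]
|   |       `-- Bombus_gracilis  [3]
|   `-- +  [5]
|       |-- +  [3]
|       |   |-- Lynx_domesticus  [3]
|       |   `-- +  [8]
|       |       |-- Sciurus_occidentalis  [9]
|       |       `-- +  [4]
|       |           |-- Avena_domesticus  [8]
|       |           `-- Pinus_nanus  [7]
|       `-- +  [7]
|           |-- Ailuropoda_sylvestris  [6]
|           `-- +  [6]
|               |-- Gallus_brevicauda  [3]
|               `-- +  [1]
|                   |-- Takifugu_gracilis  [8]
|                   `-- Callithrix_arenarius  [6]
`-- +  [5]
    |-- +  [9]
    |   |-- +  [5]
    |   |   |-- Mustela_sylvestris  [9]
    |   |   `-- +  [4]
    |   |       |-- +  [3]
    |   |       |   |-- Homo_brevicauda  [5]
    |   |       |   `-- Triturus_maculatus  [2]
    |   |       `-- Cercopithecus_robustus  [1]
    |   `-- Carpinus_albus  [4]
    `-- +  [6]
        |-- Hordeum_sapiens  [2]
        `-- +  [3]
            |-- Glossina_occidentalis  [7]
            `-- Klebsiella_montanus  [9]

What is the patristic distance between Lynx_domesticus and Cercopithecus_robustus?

39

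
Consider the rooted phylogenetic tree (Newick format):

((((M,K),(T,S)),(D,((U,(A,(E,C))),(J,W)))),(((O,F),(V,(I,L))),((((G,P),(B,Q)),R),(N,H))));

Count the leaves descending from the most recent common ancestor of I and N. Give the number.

The MRCA of I and N is the node subtending (((O,F),(V,(I,L))),((((G,P),(B,Q)),R),(N,H))).
That clade contains 12 terminal taxa: B, F, G, H, I, L, N, O, P, Q, R, V.

12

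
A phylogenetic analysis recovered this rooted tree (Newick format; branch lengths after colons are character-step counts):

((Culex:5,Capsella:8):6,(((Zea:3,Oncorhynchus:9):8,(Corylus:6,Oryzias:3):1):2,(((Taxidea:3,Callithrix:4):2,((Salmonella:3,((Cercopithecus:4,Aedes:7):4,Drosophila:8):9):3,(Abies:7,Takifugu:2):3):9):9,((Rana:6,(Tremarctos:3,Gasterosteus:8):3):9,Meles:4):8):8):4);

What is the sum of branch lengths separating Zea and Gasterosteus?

The path runs Zea → … → MRCA → … → Gasterosteus; the MRCA is the node subtending (((Zea,Oncorhynchus),(Corylus,Oryzias)),(((Taxidea,Callithrix),((Salmonella,((Cercopithecus,Aedes),Drosophila)),(Abies,Takifugu))),((Rana,(Tremarctos,Gasterosteus)),Meles))).
Branch lengths along that path: 3 + 8 + 2 + 8 + 8 + 9 + 3 + 8 = 49.

49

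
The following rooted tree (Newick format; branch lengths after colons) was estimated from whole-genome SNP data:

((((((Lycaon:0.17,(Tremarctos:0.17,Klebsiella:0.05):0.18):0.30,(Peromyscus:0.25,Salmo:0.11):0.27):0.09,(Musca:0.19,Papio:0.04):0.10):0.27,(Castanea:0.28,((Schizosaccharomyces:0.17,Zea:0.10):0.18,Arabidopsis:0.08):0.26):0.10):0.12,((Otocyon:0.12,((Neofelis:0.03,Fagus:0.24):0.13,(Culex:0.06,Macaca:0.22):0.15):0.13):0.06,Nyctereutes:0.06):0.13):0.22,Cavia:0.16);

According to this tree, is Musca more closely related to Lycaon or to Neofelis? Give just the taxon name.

Lycaon

The MRCA of Musca and Lycaon subtends (((Lycaon,(Tremarctos,Klebsiella)),(Peromyscus,Salmo)),(Musca,Papio)) (7 taxa).
The MRCA of Musca and Neofelis subtends (((((Lycaon,(Tremarctos,Klebsiella)),(Peromyscus,Salmo)),(Musca,Papio)),(Castanea,((Schizosaccharomyces,Zea),Arabidopsis))),((Otocyon,((Neofelis,Fagus),(Culex,Macaca))),Nyctereutes)) (17 taxa).
The first is nested inside the second, so Musca shares a more recent common ancestor with Lycaon.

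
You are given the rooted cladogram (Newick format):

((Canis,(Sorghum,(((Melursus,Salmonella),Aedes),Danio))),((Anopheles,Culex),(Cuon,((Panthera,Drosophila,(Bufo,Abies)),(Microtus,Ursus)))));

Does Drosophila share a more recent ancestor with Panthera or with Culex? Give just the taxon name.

Panthera

The MRCA of Drosophila and Panthera subtends (Panthera,Drosophila,(Bufo,Abies)) (4 taxa).
The MRCA of Drosophila and Culex subtends ((Anopheles,Culex),(Cuon,((Panthera,Drosophila,(Bufo,Abies)),(Microtus,Ursus)))) (9 taxa).
The first is nested inside the second, so Drosophila shares a more recent common ancestor with Panthera.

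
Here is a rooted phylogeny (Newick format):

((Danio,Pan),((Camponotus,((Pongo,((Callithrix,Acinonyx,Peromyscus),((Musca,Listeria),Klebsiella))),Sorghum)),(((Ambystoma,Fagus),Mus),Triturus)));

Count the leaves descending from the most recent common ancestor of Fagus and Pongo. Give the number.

13

The MRCA of Fagus and Pongo is the node subtending ((Camponotus,((Pongo,((Callithrix,Acinonyx,Peromyscus),((Musca,Listeria),Klebsiella))),Sorghum)),(((Ambystoma,Fagus),Mus),Triturus)).
That clade contains 13 terminal taxa: Acinonyx, Ambystoma, Callithrix, Camponotus, Fagus, Klebsiella, Listeria, Mus, Musca, Peromyscus, Pongo, Sorghum, Triturus.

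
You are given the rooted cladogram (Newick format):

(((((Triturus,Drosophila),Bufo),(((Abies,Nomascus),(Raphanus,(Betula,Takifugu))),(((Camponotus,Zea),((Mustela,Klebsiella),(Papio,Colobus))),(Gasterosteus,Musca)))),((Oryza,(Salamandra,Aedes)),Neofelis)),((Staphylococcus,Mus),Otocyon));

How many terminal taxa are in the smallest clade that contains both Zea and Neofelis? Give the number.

20

The MRCA of Zea and Neofelis is the node subtending ((((Triturus,Drosophila),Bufo),(((Abies,Nomascus),(Raphanus,(Betula,Takifugu))),(((Camponotus,Zea),((Mustela,Klebsiella),(Papio,Colobus))),(Gasterosteus,Musca)))),((Oryza,(Salamandra,Aedes)),Neofelis)).
That clade contains 20 terminal taxa: Abies, Aedes, Betula, Bufo, Camponotus, Colobus, Drosophila, Gasterosteus, Klebsiella, Musca, Mustela, Neofelis, Nomascus, Oryza, Papio, Raphanus, Salamandra, Takifugu, Triturus, Zea.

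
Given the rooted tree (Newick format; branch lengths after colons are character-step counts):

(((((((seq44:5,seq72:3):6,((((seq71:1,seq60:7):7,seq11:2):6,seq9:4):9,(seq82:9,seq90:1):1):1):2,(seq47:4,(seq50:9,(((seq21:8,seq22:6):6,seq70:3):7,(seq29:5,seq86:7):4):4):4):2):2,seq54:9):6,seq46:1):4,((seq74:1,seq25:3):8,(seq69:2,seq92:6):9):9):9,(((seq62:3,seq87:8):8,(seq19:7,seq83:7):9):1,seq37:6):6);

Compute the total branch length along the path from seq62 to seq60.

The path runs seq62 → … → MRCA → … → seq60; the MRCA is the root of the tree.
Branch lengths along that path: 3 + 8 + 1 + 6 + 9 + 4 + 6 + 2 + 2 + 1 + 9 + 6 + 7 + 7 = 71.

71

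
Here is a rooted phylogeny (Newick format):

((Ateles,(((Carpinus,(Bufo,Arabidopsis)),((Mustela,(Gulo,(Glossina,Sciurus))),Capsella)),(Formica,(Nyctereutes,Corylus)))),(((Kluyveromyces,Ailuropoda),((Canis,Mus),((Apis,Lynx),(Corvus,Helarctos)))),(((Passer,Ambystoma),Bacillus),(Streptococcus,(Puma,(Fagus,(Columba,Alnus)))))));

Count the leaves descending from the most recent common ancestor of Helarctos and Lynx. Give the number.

4

The MRCA of Helarctos and Lynx is the node subtending ((Apis,Lynx),(Corvus,Helarctos)).
That clade contains 4 terminal taxa: Apis, Corvus, Helarctos, Lynx.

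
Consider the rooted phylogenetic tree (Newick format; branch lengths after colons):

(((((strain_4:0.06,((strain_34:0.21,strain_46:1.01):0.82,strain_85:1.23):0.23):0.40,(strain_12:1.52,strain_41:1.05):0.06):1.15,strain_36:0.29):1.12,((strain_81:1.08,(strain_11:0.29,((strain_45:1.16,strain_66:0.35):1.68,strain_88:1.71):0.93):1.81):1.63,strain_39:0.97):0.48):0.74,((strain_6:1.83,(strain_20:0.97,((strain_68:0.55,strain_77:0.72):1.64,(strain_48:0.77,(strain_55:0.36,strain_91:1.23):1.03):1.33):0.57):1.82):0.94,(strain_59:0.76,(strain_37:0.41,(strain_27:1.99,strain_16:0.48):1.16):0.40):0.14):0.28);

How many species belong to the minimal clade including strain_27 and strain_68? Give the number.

11

The MRCA of strain_27 and strain_68 is the node subtending ((strain_6,(strain_20,((strain_68,strain_77),(strain_48,(strain_55,strain_91))))),(strain_59,(strain_37,(strain_27,strain_16)))).
That clade contains 11 terminal taxa: strain_16, strain_20, strain_27, strain_37, strain_48, strain_55, strain_59, strain_6, strain_68, strain_77, strain_91.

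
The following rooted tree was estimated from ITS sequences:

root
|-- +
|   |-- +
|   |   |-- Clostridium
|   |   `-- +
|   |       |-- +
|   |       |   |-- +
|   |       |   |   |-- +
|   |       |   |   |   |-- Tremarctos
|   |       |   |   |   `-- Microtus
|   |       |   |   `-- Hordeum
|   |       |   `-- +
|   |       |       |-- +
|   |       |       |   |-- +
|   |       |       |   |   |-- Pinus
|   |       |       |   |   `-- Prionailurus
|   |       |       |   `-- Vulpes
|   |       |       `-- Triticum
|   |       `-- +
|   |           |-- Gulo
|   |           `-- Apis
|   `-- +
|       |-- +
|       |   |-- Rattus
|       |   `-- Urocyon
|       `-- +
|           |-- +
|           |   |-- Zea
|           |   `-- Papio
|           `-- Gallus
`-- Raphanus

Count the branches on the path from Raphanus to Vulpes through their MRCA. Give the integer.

The MRCA of Raphanus and Vulpes is the root of the tree.
From Raphanus up to that node: 1 branch. From Vulpes up to the same node: 7 branches. Total: 1 + 7 = 8.

8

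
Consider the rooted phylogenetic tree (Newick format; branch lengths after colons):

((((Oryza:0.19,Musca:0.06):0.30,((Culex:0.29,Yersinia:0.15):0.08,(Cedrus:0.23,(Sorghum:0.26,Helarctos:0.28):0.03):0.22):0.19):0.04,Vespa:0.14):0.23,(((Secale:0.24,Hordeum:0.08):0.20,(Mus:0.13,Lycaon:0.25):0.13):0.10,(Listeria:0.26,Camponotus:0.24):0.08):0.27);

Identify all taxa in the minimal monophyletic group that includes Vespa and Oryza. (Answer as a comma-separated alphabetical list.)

Tracing Vespa: it sits inside (((Oryza,Musca),((Culex,Yersinia),(Cedrus,(Sorghum,Helarctos)))),Vespa).
Tracing Oryza: it sits inside (Oryza,Musca).
The smallest clade enclosing both is (((Oryza,Musca),((Culex,Yersinia),(Cedrus,(Sorghum,Helarctos)))),Vespa); the answer is its 8 terminal taxa in alphabetical order.

Cedrus, Culex, Helarctos, Musca, Oryza, Sorghum, Vespa, Yersinia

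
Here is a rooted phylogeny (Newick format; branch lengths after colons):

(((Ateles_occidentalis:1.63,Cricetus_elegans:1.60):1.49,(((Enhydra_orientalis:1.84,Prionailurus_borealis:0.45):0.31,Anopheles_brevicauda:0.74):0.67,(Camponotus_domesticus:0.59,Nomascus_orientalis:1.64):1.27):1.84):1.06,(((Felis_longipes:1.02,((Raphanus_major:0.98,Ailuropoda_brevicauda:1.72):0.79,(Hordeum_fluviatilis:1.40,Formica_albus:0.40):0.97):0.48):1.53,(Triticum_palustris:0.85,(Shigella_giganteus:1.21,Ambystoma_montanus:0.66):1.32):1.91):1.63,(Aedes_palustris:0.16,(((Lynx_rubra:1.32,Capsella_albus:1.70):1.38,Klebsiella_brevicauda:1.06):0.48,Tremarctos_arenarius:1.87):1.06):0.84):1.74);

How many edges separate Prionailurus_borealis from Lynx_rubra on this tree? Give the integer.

11

The MRCA of Prionailurus_borealis and Lynx_rubra is the root of the tree.
From Prionailurus_borealis up to that node: 5 branches. From Lynx_rubra up to the same node: 6 branches. Total: 5 + 6 = 11.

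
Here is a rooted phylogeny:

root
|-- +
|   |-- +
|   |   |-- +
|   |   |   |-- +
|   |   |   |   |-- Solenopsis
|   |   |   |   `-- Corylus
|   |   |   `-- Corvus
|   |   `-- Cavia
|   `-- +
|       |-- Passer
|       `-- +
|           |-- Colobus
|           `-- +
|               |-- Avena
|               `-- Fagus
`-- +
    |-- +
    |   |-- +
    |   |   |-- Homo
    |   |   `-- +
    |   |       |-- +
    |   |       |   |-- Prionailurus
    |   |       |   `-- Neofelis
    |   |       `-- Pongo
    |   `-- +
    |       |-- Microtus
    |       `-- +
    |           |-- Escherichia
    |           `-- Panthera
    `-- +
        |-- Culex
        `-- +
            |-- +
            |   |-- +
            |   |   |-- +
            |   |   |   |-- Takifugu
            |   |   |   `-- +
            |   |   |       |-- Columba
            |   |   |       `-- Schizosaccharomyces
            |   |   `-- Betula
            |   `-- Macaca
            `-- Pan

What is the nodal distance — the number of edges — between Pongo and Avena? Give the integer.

The MRCA of Pongo and Avena is the root of the tree.
From Pongo up to that node: 5 branches. From Avena up to the same node: 5 branches. Total: 5 + 5 = 10.

10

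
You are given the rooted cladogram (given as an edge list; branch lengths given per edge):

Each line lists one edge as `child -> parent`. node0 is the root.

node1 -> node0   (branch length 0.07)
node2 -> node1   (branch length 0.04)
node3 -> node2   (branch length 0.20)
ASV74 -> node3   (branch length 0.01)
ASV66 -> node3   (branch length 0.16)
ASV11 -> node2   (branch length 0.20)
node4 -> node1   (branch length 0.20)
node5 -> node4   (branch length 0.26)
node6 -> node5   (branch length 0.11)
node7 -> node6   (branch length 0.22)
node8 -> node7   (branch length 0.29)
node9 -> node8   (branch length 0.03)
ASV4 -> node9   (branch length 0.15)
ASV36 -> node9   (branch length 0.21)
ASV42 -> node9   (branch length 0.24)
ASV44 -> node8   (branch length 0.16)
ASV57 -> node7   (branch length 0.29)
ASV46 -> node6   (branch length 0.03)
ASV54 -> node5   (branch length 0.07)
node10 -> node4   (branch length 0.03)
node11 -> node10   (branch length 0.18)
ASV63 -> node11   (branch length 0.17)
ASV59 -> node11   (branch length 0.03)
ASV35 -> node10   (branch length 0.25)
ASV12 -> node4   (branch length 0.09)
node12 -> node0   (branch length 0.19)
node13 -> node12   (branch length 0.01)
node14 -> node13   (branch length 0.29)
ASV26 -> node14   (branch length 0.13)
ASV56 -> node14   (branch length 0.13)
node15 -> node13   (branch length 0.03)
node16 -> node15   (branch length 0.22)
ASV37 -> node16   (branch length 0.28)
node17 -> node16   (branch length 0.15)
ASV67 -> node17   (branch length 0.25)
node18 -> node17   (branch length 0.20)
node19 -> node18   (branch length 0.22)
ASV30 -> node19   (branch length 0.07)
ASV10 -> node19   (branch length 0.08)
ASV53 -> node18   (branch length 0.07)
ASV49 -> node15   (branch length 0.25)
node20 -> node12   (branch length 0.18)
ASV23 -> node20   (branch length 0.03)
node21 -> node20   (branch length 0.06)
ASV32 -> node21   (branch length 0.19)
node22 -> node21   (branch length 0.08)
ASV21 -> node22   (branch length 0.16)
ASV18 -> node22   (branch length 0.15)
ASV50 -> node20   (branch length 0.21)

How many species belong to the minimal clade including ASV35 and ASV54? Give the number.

The MRCA of ASV35 and ASV54 is the node subtending ((((((ASV4,ASV36,ASV42),ASV44),ASV57),ASV46),ASV54),((ASV63,ASV59),ASV35),ASV12).
That clade contains 11 terminal taxa: ASV12, ASV35, ASV36, ASV4, ASV42, ASV44, ASV46, ASV54, ASV57, ASV59, ASV63.

11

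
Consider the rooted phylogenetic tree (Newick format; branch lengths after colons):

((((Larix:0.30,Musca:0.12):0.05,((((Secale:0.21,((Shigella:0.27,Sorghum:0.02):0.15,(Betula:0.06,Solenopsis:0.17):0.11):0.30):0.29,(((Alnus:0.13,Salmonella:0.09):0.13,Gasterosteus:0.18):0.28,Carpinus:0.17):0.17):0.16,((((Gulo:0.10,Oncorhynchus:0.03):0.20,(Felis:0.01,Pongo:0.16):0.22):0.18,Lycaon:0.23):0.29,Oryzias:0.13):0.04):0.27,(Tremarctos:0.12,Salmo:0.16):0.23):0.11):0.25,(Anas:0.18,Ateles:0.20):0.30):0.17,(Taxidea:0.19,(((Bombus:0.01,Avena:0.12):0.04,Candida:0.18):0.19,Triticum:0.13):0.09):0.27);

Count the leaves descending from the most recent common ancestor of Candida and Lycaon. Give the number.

The MRCA of Candida and Lycaon is the root, so the clade is the entire tree.
That clade contains 26 terminal taxa: Alnus, Anas, Ateles, Avena, Betula, Bombus, Candida, Carpinus, Felis, Gasterosteus, Gulo, Larix, Lycaon, Musca, Oncorhynchus, Oryzias, Pongo, Salmo, Salmonella, Secale, Shigella, Solenopsis, Sorghum, Taxidea, Tremarctos, Triticum.

26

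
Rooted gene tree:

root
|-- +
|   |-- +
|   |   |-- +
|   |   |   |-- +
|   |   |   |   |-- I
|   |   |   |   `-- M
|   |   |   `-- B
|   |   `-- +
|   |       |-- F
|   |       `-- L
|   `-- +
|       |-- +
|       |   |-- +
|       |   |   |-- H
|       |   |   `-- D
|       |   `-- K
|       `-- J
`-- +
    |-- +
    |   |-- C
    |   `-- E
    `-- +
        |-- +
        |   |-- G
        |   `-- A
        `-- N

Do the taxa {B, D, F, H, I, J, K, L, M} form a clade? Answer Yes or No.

Yes

The most recent common ancestor of these taxa subtends ((((I,M),B),(F,L)),(((H,D),K),J)).
That clade has exactly 9 tips — every listed taxon and nothing else — so the group is monophyletic.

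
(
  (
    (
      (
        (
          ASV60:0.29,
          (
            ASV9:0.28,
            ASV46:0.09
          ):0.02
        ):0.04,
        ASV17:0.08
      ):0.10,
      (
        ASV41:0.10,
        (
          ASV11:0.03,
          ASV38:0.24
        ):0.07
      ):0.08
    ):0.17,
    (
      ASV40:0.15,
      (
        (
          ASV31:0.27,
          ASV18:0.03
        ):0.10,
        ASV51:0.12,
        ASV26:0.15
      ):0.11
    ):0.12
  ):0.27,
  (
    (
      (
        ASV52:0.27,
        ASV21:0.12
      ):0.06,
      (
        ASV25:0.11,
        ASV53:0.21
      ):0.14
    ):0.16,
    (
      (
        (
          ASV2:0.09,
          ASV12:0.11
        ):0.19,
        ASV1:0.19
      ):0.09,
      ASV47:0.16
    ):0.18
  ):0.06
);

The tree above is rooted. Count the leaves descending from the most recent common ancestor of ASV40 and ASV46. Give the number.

The MRCA of ASV40 and ASV46 is the node subtending ((((ASV60,(ASV9,ASV46)),ASV17),(ASV41,(ASV11,ASV38))),(ASV40,((ASV31,ASV18),ASV51,ASV26))).
That clade contains 12 terminal taxa: ASV11, ASV17, ASV18, ASV26, ASV31, ASV38, ASV40, ASV41, ASV46, ASV51, ASV60, ASV9.

12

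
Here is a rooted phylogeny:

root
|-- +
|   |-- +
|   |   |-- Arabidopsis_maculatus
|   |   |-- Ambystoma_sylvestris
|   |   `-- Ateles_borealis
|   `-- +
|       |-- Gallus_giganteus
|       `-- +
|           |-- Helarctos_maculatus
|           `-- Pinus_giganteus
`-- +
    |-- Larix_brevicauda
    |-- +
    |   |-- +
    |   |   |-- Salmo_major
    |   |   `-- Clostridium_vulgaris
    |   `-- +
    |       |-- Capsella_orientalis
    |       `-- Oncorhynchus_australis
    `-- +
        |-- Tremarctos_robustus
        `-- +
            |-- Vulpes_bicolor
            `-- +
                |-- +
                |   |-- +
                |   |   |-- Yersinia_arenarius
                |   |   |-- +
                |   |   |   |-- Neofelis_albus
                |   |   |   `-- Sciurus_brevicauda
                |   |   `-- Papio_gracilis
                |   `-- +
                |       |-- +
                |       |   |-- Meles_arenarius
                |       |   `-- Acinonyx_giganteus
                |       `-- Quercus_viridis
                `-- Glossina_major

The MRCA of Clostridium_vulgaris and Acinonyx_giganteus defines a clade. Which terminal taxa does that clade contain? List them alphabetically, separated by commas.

Acinonyx_giganteus, Capsella_orientalis, Clostridium_vulgaris, Glossina_major, Larix_brevicauda, Meles_arenarius, Neofelis_albus, Oncorhynchus_australis, Papio_gracilis, Quercus_viridis, Salmo_major, Sciurus_brevicauda, Tremarctos_robustus, Vulpes_bicolor, Yersinia_arenarius

Tracing Clostridium_vulgaris: it sits inside (Salmo_major,Clostridium_vulgaris).
Tracing Acinonyx_giganteus: it sits inside (Meles_arenarius,Acinonyx_giganteus).
The smallest clade enclosing both is (Larix_brevicauda,((Salmo_major,Clostridium_vulgaris),(Capsella_orientalis,Oncorhynchus_australis)),(Tremarctos_robustus,(Vulpes_bicolor,(((Yersinia_arenarius,(Neofelis_albus,Sciurus_brevicauda),Papio_gracilis),((Meles_arenarius,Acinonyx_giganteus),Quercus_viridis)),Glossina_major)))); the answer is its 15 terminal taxa in alphabetical order.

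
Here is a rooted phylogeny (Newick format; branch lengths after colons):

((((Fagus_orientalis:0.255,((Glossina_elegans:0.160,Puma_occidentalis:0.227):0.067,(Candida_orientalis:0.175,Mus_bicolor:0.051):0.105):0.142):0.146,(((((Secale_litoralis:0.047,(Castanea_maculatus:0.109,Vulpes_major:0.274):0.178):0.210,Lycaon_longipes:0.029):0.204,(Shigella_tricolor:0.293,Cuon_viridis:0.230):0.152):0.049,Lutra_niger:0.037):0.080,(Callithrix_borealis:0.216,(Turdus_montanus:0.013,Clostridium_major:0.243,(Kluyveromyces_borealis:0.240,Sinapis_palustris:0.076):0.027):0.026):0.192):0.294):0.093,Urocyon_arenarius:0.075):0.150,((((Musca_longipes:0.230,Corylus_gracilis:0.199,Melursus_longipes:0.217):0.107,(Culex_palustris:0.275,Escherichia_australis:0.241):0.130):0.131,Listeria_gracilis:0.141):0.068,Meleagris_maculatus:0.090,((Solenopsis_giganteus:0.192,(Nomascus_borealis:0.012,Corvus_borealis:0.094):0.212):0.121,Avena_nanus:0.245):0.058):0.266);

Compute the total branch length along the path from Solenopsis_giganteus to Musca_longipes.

0.907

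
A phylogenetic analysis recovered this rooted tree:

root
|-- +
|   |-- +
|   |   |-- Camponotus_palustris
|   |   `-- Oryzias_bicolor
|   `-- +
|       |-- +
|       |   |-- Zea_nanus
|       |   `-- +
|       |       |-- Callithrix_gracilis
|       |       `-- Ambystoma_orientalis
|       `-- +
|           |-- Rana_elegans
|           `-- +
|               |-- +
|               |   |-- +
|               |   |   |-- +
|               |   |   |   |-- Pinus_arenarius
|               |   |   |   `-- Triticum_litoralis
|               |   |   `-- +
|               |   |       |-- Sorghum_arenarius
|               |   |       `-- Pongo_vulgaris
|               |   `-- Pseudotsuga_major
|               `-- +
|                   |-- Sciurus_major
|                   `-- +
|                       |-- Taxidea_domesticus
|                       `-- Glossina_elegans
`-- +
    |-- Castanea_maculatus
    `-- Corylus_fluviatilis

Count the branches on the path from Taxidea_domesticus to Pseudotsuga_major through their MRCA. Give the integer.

5

The MRCA of Taxidea_domesticus and Pseudotsuga_major is the node subtending ((((Pinus_arenarius,Triticum_litoralis),(Sorghum_arenarius,Pongo_vulgaris)),Pseudotsuga_major),(Sciurus_major,(Taxidea_domesticus,Glossina_elegans))).
From Taxidea_domesticus up to that node: 3 branches. From Pseudotsuga_major up to the same node: 2 branches. Total: 3 + 2 = 5.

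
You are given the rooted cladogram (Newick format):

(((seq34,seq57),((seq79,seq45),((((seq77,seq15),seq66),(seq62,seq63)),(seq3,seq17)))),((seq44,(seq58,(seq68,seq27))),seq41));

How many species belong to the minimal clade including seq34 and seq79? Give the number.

The MRCA of seq34 and seq79 is the node subtending ((seq34,seq57),((seq79,seq45),((((seq77,seq15),seq66),(seq62,seq63)),(seq3,seq17)))).
That clade contains 11 terminal taxa: seq15, seq17, seq3, seq34, seq45, seq57, seq62, seq63, seq66, seq77, seq79.

11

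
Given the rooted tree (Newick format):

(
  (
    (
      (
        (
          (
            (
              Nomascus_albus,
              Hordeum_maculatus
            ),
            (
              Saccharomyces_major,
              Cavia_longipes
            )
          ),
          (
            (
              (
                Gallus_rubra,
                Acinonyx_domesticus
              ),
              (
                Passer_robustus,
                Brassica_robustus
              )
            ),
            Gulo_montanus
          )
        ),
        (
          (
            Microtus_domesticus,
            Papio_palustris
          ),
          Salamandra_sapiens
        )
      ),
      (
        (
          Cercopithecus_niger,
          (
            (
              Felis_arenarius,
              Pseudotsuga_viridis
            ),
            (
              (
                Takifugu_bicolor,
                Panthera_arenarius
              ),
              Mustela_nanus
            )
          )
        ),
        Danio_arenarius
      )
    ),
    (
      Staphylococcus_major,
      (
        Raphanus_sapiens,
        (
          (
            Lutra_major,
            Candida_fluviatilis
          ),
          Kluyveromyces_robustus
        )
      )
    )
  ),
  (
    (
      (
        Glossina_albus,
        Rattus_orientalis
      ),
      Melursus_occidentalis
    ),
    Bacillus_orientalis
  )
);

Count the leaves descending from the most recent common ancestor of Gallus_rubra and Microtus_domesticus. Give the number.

The MRCA of Gallus_rubra and Microtus_domesticus is the node subtending ((((Nomascus_albus,Hordeum_maculatus),(Saccharomyces_major,Cavia_longipes)),(((Gallus_rubra,Acinonyx_domesticus),(Passer_robustus,Brassica_robustus)),Gulo_montanus)),((Microtus_domesticus,Papio_palustris),Salamandra_sapiens)).
That clade contains 12 terminal taxa: Acinonyx_domesticus, Brassica_robustus, Cavia_longipes, Gallus_rubra, Gulo_montanus, Hordeum_maculatus, Microtus_domesticus, Nomascus_albus, Papio_palustris, Passer_robustus, Saccharomyces_major, Salamandra_sapiens.

12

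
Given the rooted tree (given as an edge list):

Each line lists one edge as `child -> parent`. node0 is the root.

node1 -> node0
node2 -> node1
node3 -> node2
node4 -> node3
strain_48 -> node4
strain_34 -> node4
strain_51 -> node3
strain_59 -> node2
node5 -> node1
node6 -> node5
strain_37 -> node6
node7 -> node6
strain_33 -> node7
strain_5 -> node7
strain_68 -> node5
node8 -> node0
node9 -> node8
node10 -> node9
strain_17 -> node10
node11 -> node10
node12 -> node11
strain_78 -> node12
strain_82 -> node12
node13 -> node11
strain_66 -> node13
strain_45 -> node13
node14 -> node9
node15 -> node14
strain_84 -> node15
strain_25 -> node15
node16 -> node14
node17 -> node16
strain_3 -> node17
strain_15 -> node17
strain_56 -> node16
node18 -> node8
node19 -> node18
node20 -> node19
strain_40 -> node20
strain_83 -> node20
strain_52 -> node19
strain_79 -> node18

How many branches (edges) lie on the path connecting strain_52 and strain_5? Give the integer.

9

The MRCA of strain_52 and strain_5 is the root of the tree.
From strain_52 up to that node: 4 branches. From strain_5 up to the same node: 5 branches. Total: 4 + 5 = 9.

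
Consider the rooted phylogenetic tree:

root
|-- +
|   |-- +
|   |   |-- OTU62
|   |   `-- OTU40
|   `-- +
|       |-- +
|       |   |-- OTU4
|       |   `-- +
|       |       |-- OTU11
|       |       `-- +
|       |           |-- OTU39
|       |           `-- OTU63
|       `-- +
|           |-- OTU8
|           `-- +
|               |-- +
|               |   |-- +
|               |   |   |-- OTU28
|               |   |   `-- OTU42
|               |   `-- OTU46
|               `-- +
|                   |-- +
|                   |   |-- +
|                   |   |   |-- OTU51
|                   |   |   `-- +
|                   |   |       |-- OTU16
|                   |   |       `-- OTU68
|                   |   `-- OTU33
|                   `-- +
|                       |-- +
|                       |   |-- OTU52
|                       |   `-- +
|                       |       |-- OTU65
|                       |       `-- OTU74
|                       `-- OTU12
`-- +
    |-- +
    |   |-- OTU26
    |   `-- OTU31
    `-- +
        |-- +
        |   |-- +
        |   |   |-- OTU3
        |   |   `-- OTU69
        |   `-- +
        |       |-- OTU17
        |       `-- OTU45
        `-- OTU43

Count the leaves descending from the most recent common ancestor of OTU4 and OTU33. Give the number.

The MRCA of OTU4 and OTU33 is the node subtending ((OTU4,(OTU11,(OTU39,OTU63))),(OTU8,(((OTU28,OTU42),OTU46),(((OTU51,(OTU16,OTU68)),OTU33),((OTU52,(OTU65,OTU74)),OTU12))))).
That clade contains 16 terminal taxa: OTU11, OTU12, OTU16, OTU28, OTU33, OTU39, OTU4, OTU42, OTU46, OTU51, OTU52, OTU63, OTU65, OTU68, OTU74, OTU8.

16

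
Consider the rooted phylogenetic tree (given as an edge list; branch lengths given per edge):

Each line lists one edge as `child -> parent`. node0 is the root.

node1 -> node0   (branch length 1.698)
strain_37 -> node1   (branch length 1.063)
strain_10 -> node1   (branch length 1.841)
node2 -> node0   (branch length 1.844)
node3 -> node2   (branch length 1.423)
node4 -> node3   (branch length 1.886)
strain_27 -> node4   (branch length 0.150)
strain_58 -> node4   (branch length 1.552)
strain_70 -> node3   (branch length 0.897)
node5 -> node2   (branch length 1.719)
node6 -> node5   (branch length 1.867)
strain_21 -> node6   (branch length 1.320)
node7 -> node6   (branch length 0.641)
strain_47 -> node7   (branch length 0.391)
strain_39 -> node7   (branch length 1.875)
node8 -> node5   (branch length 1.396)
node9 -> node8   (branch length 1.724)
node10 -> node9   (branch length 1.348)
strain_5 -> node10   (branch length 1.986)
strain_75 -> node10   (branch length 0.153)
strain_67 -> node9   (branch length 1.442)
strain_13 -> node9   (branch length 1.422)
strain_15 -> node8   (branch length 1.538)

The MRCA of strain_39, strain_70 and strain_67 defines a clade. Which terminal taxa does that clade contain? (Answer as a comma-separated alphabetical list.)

strain_13, strain_15, strain_21, strain_27, strain_39, strain_47, strain_5, strain_58, strain_67, strain_70, strain_75

Tracing strain_39: it sits inside (strain_47,strain_39).
Tracing strain_70: it sits inside ((strain_27,strain_58),strain_70).
Tracing strain_67: it sits inside ((strain_5,strain_75),strain_67,strain_13).
The smallest clade enclosing all 3 is (((strain_27,strain_58),strain_70),((strain_21,(strain_47,strain_39)),(((strain_5,strain_75),strain_67,strain_13),strain_15))); the answer is its 11 terminal taxa in alphabetical order.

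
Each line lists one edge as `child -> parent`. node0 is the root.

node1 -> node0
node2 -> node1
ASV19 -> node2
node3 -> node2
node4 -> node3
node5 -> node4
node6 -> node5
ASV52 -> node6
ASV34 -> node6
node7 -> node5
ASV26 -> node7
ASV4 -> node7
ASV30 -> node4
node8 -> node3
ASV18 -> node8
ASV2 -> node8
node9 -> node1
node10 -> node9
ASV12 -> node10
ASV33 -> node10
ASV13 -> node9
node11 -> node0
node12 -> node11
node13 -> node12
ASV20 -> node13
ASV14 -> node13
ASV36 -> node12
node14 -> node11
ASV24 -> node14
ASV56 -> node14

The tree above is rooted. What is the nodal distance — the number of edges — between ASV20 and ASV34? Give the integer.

The MRCA of ASV20 and ASV34 is the root of the tree.
From ASV20 up to that node: 4 branches. From ASV34 up to the same node: 7 branches. Total: 4 + 7 = 11.

11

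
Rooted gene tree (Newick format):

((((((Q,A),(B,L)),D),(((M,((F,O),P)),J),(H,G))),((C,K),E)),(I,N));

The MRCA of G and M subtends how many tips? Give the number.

The MRCA of G and M is the node subtending (((M,((F,O),P)),J),(H,G)).
That clade contains 7 terminal taxa: F, G, H, J, M, O, P.

7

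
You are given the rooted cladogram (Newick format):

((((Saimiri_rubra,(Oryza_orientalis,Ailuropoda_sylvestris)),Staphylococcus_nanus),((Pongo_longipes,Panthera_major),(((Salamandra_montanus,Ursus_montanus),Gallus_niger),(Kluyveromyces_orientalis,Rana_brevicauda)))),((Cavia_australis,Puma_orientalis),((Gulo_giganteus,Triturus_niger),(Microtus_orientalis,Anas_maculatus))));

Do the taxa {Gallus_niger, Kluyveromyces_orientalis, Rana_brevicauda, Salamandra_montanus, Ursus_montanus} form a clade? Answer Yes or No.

Yes

The most recent common ancestor of these taxa subtends (((Salamandra_montanus,Ursus_montanus),Gallus_niger),(Kluyveromyces_orientalis,Rana_brevicauda)).
That clade has exactly 5 tips — every listed taxon and nothing else — so the group is monophyletic.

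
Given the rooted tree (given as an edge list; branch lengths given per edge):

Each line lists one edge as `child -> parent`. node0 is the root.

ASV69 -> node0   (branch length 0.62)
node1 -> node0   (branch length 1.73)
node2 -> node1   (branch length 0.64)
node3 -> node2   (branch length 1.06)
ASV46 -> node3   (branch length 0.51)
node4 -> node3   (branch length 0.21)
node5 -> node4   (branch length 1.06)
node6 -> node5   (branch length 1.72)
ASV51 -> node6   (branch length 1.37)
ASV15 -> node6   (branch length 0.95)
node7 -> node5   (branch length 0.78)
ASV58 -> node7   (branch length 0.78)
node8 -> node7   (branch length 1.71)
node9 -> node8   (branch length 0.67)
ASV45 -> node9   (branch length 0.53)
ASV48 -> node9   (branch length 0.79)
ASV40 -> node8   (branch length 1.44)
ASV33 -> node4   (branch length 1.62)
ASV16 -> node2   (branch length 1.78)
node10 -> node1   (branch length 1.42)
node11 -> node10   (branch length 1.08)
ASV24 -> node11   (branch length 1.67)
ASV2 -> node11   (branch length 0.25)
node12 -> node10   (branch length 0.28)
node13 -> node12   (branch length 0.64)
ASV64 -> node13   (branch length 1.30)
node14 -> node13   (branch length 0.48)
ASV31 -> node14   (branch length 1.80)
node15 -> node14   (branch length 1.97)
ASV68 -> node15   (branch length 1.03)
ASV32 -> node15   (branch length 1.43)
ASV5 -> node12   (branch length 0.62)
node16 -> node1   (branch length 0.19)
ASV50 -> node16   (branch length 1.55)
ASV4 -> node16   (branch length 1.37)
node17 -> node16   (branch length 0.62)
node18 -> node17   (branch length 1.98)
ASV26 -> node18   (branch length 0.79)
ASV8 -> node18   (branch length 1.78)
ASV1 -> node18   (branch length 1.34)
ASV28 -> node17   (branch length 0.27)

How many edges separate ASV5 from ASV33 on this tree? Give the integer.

7

The MRCA of ASV5 and ASV33 is the node subtending (((ASV46,(((ASV51,ASV15),(ASV58,((ASV45,ASV48),ASV40))),ASV33)),ASV16),((ASV24,ASV2),((ASV64,(ASV31,(ASV68,ASV32))),ASV5)),(ASV50,ASV4,((ASV26,ASV8,ASV1),ASV28))).
From ASV5 up to that node: 3 branches. From ASV33 up to the same node: 4 branches. Total: 3 + 4 = 7.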